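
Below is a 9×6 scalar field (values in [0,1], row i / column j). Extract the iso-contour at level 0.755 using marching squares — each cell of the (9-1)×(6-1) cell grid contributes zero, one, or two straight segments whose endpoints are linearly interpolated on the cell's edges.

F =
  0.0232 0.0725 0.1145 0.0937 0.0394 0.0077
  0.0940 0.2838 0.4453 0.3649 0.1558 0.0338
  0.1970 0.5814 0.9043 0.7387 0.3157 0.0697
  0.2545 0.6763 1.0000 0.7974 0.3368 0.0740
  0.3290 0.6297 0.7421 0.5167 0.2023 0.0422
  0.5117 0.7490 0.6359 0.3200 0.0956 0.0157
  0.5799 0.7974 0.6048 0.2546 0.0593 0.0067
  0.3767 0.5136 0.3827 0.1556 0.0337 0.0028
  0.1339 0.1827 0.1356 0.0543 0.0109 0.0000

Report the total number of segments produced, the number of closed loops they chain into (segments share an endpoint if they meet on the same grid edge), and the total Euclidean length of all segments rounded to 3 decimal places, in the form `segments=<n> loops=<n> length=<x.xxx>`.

segments=12 loops=2 length=8.573

cell (1,1): code 0100 → (1.675,2.000)–(2.000,1.538)
cell (1,2): code 1000 → (2.000,2.902)–(1.675,2.000)
cell (2,1): code 0110 → (2.000,1.538)–(3.000,1.243)
cell (2,2): code 1101 → (2.278,3.000)–(2.000,2.902)
cell (2,3): code 1000 → (3.000,3.092)–(2.278,3.000)
cell (3,1): code 0010 → (3.000,1.243)–(3.950,2.000)
cell (3,2): code 0011 → (3.950,2.000)–(3.151,3.000)
cell (3,3): code 0001 → (3.151,3.000)–(3.000,3.092)
cell (5,0): code 0100 → (5.124,1.000)–(6.000,0.805)
cell (5,1): code 1000 → (6.000,1.220)–(5.124,1.000)
cell (6,0): code 0010 → (6.000,0.805)–(6.149,1.000)
cell (6,1): code 0001 → (6.149,1.000)–(6.000,1.220)
total: 12 segments, chained into 2 closed loop(s), length Σ = 8.572879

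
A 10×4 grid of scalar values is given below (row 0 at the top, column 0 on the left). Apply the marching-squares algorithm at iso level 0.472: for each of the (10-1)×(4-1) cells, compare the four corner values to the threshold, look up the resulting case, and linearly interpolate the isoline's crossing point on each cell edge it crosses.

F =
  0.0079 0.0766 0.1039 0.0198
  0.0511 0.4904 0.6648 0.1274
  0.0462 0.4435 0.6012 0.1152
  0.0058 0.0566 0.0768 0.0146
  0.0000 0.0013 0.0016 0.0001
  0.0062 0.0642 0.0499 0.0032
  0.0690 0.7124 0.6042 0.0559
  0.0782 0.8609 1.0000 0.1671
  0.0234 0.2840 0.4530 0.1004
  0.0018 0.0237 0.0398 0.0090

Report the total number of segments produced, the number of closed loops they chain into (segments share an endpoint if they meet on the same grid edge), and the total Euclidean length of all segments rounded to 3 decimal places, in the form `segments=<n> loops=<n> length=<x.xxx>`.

cell (0,0): code 0100 → (0.956,1.000)–(1.000,0.958)
cell (0,1): code 1100 → (0.656,2.000)–(0.956,1.000)
cell (0,2): code 1000 → (1.000,2.359)–(0.656,2.000)
cell (1,0): code 0010 → (1.000,0.958)–(1.392,1.000)
cell (1,1): code 0111 → (1.392,1.000)–(2.000,1.181)
cell (1,2): code 1001 → (2.000,2.266)–(1.000,2.359)
cell (2,1): code 0010 → (2.000,1.181)–(2.246,2.000)
cell (2,2): code 0001 → (2.246,2.000)–(2.000,2.266)
cell (5,0): code 0100 → (5.629,1.000)–(6.000,0.626)
cell (5,1): code 1100 → (5.762,2.000)–(5.629,1.000)
cell (5,2): code 1000 → (6.000,2.241)–(5.762,2.000)
cell (6,0): code 0110 → (6.000,0.626)–(7.000,0.503)
cell (6,2): code 1001 → (7.000,2.634)–(6.000,2.241)
cell (7,0): code 0010 → (7.000,0.503)–(7.674,1.000)
cell (7,1): code 0011 → (7.674,1.000)–(7.965,2.000)
cell (7,2): code 0001 → (7.965,2.000)–(7.000,2.634)
total: 16 segments, chained into 2 closed loop(s), length Σ = 11.842633

segments=16 loops=2 length=11.843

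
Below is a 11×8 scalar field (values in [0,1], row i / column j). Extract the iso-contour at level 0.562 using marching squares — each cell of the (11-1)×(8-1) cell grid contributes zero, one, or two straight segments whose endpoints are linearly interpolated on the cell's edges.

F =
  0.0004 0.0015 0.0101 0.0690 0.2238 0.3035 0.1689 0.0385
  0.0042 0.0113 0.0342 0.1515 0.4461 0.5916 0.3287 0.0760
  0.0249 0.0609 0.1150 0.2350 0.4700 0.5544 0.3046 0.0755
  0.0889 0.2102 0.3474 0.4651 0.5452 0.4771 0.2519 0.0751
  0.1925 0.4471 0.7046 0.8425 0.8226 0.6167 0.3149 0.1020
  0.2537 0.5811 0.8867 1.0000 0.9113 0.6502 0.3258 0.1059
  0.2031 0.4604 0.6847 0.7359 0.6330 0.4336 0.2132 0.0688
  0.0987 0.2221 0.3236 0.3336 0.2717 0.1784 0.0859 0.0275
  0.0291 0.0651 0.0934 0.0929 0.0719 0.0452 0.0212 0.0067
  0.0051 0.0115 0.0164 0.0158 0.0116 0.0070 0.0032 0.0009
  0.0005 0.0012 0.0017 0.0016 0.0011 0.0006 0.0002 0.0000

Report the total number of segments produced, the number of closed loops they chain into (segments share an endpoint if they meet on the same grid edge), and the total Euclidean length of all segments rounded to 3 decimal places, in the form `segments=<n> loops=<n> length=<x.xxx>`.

cell (0,4): code 0100 → (0.897,5.000)–(1.000,4.797)
cell (0,5): code 1000 → (1.000,5.113)–(0.897,5.000)
cell (1,4): code 0010 → (1.000,4.797)–(1.796,5.000)
cell (1,5): code 0001 → (1.796,5.000)–(1.000,5.113)
cell (3,1): code 0100 → (3.601,2.000)–(4.000,1.446)
cell (3,2): code 1100 → (3.257,3.000)–(3.601,2.000)
cell (3,3): code 1100 → (3.061,4.000)–(3.257,3.000)
cell (3,4): code 1100 → (3.608,5.000)–(3.061,4.000)
cell (3,5): code 1000 → (4.000,5.181)–(3.608,5.000)
cell (4,0): code 0100 → (4.857,1.000)–(5.000,0.942)
cell (4,1): code 1110 → (4.000,1.446)–(4.857,1.000)
cell (4,5): code 1001 → (5.000,5.272)–(4.000,5.181)
cell (5,0): code 0010 → (5.000,0.942)–(5.158,1.000)
cell (5,1): code 0111 → (5.158,1.000)–(6.000,1.453)
cell (5,4): code 1011 → (6.000,4.356)–(5.407,5.000)
cell (5,5): code 0001 → (5.407,5.000)–(5.000,5.272)
cell (6,1): code 0010 → (6.000,1.453)–(6.340,2.000)
cell (6,2): code 0011 → (6.340,2.000)–(6.432,3.000)
cell (6,3): code 0011 → (6.432,3.000)–(6.197,4.000)
cell (6,4): code 0001 → (6.197,4.000)–(6.000,4.356)
total: 20 segments, chained into 2 closed loop(s), length Σ = 14.032866

segments=20 loops=2 length=14.033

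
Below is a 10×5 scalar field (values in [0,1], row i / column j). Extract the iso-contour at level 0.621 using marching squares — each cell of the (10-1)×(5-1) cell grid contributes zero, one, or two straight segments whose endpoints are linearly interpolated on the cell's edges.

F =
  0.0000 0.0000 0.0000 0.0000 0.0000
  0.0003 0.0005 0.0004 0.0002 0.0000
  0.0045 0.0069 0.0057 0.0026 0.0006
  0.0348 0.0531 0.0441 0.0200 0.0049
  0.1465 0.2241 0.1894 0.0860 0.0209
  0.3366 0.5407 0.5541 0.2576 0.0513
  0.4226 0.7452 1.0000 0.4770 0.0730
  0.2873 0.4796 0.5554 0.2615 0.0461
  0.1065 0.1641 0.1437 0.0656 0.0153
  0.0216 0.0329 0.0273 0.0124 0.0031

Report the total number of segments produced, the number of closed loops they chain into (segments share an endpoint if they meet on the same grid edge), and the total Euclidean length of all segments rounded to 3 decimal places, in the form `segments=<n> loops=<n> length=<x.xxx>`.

cell (5,0): code 0100 → (5.393,1.000)–(6.000,0.615)
cell (5,1): code 1100 → (5.150,2.000)–(5.393,1.000)
cell (5,2): code 1000 → (6.000,2.725)–(5.150,2.000)
cell (6,0): code 0010 → (6.000,0.615)–(6.468,1.000)
cell (6,1): code 0011 → (6.468,1.000)–(6.852,2.000)
cell (6,2): code 0001 → (6.852,2.000)–(6.000,2.725)
total: 6 segments, chained into 1 closed loop(s), length Σ = 5.661101

segments=6 loops=1 length=5.661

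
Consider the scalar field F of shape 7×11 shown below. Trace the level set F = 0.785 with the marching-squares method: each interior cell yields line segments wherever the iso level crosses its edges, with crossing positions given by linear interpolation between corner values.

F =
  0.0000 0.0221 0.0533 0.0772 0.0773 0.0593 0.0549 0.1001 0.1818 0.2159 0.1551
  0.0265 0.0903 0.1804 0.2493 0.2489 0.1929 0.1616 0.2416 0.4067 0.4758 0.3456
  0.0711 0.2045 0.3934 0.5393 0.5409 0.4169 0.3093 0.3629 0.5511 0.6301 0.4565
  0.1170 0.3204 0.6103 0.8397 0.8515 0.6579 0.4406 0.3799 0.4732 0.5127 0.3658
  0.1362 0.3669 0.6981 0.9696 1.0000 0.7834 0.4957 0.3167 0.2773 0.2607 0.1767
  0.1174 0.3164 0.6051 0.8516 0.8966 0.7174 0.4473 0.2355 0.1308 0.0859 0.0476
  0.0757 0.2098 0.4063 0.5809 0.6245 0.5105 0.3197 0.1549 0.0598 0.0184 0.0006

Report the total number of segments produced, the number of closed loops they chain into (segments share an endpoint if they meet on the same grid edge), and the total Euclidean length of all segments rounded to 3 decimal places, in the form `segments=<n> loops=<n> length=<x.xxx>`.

cell (2,2): code 0100 → (2.818,3.000)–(3.000,2.762)
cell (2,3): code 1100 → (2.786,4.000)–(2.818,3.000)
cell (2,4): code 1000 → (3.000,4.343)–(2.786,4.000)
cell (3,2): code 0110 → (3.000,2.762)–(4.000,2.320)
cell (3,4): code 1001 → (4.000,4.993)–(3.000,4.343)
cell (4,2): code 0110 → (4.000,2.320)–(5.000,2.730)
cell (4,4): code 1001 → (5.000,4.623)–(4.000,4.993)
cell (5,2): code 0010 → (5.000,2.730)–(5.246,3.000)
cell (5,3): code 0011 → (5.246,3.000)–(5.410,4.000)
cell (5,4): code 0001 → (5.410,4.000)–(5.000,4.623)
total: 10 segments, chained into 1 closed loop(s), length Σ = 8.261991

segments=10 loops=1 length=8.262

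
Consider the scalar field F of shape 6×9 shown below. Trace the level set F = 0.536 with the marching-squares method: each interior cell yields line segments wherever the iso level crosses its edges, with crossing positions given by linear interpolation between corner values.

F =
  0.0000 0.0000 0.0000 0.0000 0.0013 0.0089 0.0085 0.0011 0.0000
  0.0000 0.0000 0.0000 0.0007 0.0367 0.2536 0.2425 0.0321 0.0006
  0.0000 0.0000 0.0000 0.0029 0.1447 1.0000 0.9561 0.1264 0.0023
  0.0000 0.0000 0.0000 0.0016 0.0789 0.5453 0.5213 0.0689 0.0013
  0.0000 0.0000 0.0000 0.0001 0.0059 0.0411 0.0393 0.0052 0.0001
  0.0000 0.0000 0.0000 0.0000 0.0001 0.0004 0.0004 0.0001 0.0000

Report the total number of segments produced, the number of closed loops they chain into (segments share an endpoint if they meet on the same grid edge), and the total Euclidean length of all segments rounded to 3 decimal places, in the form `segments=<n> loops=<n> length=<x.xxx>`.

segments=8 loops=1 length=5.850

cell (1,4): code 0100 → (1.378,5.000)–(2.000,4.458)
cell (1,5): code 1100 → (1.411,6.000)–(1.378,5.000)
cell (1,6): code 1000 → (2.000,6.506)–(1.411,6.000)
cell (2,4): code 0110 → (2.000,4.458)–(3.000,4.980)
cell (2,5): code 1011 → (3.000,5.387)–(2.966,6.000)
cell (2,6): code 0001 → (2.966,6.000)–(2.000,6.506)
cell (3,4): code 0010 → (3.000,4.980)–(3.018,5.000)
cell (3,5): code 0001 → (3.018,5.000)–(3.000,5.387)
total: 8 segments, chained into 1 closed loop(s), length Σ = 5.849774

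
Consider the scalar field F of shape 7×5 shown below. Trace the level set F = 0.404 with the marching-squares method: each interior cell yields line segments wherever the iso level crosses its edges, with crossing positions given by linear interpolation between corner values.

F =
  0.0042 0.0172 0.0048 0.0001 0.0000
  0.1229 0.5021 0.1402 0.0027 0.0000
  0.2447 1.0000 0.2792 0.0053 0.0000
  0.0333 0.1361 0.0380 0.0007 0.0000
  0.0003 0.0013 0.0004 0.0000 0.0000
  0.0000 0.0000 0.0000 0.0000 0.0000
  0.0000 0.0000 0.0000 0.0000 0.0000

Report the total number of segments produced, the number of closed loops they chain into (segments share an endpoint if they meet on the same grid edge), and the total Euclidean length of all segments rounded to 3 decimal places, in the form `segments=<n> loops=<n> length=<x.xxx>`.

segments=6 loops=1 length=5.068

cell (0,0): code 0100 → (0.798,1.000)–(1.000,0.741)
cell (0,1): code 1000 → (1.000,1.271)–(0.798,1.000)
cell (1,0): code 0110 → (1.000,0.741)–(2.000,0.211)
cell (1,1): code 1001 → (2.000,1.827)–(1.000,1.271)
cell (2,0): code 0010 → (2.000,0.211)–(2.690,1.000)
cell (2,1): code 0001 → (2.690,1.000)–(2.000,1.827)
total: 6 segments, chained into 1 closed loop(s), length Σ = 5.067701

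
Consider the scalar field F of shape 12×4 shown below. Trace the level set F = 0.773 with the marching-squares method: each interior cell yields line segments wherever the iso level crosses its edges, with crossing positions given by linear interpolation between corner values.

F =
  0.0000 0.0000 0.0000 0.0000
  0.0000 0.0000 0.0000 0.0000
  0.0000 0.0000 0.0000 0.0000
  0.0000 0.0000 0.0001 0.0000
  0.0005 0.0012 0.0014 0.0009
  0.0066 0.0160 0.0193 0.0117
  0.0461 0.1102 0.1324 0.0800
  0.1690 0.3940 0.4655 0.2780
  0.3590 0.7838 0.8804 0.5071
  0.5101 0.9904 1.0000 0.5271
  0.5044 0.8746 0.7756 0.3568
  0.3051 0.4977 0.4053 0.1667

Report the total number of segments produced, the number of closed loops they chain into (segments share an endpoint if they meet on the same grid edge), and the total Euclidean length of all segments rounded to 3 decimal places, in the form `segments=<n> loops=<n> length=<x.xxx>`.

segments=10 loops=1 length=7.107

cell (7,0): code 0100 → (7.972,1.000)–(8.000,0.975)
cell (7,1): code 1100 → (7.741,2.000)–(7.972,1.000)
cell (7,2): code 1000 → (8.000,2.288)–(7.741,2.000)
cell (8,0): code 0110 → (8.000,0.975)–(9.000,0.547)
cell (8,2): code 1001 → (9.000,2.480)–(8.000,2.288)
cell (9,0): code 0110 → (9.000,0.547)–(10.000,0.726)
cell (9,2): code 1001 → (10.000,2.006)–(9.000,2.480)
cell (10,0): code 0010 → (10.000,0.726)–(10.270,1.000)
cell (10,1): code 0011 → (10.270,1.000)–(10.007,2.000)
cell (10,2): code 0001 → (10.007,2.000)–(10.000,2.006)
total: 10 segments, chained into 1 closed loop(s), length Σ = 7.107018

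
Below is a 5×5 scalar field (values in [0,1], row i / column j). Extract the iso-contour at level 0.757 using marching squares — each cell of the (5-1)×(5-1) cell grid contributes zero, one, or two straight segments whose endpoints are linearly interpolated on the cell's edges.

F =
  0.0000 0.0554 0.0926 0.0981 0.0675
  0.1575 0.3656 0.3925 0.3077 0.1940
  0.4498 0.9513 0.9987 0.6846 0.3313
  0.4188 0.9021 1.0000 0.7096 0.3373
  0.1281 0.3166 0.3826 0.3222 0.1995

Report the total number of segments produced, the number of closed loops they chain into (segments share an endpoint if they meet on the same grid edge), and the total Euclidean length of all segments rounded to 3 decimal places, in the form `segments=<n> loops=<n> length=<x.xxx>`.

cell (1,0): code 0100 → (1.668,1.000)–(2.000,0.613)
cell (1,1): code 1100 → (1.601,2.000)–(1.668,1.000)
cell (1,2): code 1000 → (2.000,2.770)–(1.601,2.000)
cell (2,0): code 0110 → (2.000,0.613)–(3.000,0.700)
cell (2,2): code 1001 → (3.000,2.837)–(2.000,2.770)
cell (3,0): code 0010 → (3.000,0.700)–(3.248,1.000)
cell (3,1): code 0011 → (3.248,1.000)–(3.394,2.000)
cell (3,2): code 0001 → (3.394,2.000)–(3.000,2.837)
total: 8 segments, chained into 1 closed loop(s), length Σ = 6.709601

segments=8 loops=1 length=6.710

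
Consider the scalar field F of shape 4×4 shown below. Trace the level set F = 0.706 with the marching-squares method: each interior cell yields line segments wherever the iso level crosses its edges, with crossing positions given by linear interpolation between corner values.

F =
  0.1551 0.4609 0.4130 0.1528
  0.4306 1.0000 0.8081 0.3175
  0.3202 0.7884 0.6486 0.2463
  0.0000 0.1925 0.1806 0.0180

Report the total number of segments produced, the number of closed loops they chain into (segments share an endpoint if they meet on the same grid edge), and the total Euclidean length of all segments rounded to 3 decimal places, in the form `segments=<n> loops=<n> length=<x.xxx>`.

cell (0,0): code 0100 → (0.455,1.000)–(1.000,0.484)
cell (0,1): code 1100 → (0.742,2.000)–(0.455,1.000)
cell (0,2): code 1000 → (1.000,2.208)–(0.742,2.000)
cell (1,0): code 0110 → (1.000,0.484)–(2.000,0.824)
cell (1,1): code 1011 → (2.000,1.589)–(1.640,2.000)
cell (1,2): code 0001 → (1.640,2.000)–(1.000,2.208)
cell (2,0): code 0010 → (2.000,0.824)–(2.138,1.000)
cell (2,1): code 0001 → (2.138,1.000)–(2.000,1.589)
total: 8 segments, chained into 1 closed loop(s), length Σ = 5.227802

segments=8 loops=1 length=5.228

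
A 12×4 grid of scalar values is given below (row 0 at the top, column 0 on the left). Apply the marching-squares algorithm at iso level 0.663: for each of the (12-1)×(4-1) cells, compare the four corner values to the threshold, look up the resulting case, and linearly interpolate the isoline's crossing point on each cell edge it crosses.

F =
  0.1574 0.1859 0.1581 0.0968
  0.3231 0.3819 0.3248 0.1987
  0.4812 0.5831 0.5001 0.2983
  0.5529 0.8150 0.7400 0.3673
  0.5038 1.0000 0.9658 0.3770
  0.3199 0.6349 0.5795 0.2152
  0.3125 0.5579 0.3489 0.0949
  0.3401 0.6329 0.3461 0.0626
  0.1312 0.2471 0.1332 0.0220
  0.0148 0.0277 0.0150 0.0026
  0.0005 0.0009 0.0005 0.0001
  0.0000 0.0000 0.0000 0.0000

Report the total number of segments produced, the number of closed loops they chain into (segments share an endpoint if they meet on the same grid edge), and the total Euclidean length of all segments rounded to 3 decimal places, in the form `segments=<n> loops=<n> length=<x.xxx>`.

segments=8 loops=1 length=7.456

cell (2,0): code 0100 → (2.345,1.000)–(3.000,0.420)
cell (2,1): code 1100 → (2.679,2.000)–(2.345,1.000)
cell (2,2): code 1000 → (3.000,2.207)–(2.679,2.000)
cell (3,0): code 0110 → (3.000,0.420)–(4.000,0.321)
cell (3,2): code 1001 → (4.000,2.514)–(3.000,2.207)
cell (4,0): code 0010 → (4.000,0.321)–(4.923,1.000)
cell (4,1): code 0011 → (4.923,1.000)–(4.784,2.000)
cell (4,2): code 0001 → (4.784,2.000)–(4.000,2.514)
total: 8 segments, chained into 1 closed loop(s), length Σ = 7.455623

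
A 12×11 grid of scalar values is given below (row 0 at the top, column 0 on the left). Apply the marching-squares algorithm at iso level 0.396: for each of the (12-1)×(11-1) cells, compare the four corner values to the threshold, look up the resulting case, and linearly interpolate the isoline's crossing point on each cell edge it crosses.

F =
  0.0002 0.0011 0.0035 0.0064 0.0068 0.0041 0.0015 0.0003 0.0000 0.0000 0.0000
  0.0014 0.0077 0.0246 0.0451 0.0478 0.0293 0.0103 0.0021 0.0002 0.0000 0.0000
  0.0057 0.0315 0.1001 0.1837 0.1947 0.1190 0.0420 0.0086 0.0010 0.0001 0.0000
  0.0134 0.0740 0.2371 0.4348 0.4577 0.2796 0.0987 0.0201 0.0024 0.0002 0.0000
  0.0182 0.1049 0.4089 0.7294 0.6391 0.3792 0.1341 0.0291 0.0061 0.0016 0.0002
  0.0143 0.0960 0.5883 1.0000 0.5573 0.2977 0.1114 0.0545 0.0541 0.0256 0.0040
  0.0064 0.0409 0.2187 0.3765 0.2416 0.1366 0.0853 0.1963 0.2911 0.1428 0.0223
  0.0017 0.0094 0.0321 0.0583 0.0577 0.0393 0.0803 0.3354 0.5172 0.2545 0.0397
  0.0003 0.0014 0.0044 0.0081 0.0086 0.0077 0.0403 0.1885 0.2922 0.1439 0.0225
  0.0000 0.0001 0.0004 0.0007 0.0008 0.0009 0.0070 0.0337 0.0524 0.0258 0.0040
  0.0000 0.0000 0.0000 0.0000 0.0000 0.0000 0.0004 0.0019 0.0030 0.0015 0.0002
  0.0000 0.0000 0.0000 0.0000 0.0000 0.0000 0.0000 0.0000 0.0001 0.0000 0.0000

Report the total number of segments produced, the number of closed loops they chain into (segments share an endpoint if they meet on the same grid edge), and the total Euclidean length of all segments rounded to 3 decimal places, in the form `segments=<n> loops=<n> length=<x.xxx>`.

cell (2,2): code 0100 → (2.845,3.000)–(3.000,2.804)
cell (2,3): code 1100 → (2.765,4.000)–(2.845,3.000)
cell (2,4): code 1000 → (3.000,4.346)–(2.765,4.000)
cell (3,1): code 0100 → (3.925,2.000)–(4.000,1.958)
cell (3,2): code 1110 → (3.000,2.804)–(3.925,2.000)
cell (3,4): code 1001 → (4.000,4.935)–(3.000,4.346)
cell (4,1): code 0110 → (4.000,1.958)–(5.000,1.609)
cell (4,4): code 1001 → (5.000,4.621)–(4.000,4.935)
cell (5,1): code 0010 → (5.000,1.609)–(5.520,2.000)
cell (5,2): code 0011 → (5.520,2.000)–(5.969,3.000)
cell (5,3): code 0011 → (5.969,3.000)–(5.511,4.000)
cell (5,4): code 0001 → (5.511,4.000)–(5.000,4.621)
cell (6,7): code 0100 → (6.464,8.000)–(7.000,7.333)
cell (6,8): code 1000 → (7.000,8.461)–(6.464,8.000)
cell (7,7): code 0010 → (7.000,7.333)–(7.539,8.000)
cell (7,8): code 0001 → (7.539,8.000)–(7.000,8.461)
total: 16 segments, chained into 2 closed loop(s), length Σ = 13.030344

segments=16 loops=2 length=13.030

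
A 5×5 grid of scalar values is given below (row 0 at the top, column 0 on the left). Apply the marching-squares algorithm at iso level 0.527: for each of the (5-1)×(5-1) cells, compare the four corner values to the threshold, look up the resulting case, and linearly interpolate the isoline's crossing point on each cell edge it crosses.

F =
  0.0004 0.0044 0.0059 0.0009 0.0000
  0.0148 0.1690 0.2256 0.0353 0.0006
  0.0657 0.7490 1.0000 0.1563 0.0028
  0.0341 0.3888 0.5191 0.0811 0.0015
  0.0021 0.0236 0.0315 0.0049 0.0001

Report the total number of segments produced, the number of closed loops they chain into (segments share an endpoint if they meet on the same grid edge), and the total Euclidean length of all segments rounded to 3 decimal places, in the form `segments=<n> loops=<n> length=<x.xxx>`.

segments=6 loops=1 length=5.251

cell (1,0): code 0100 → (1.617,1.000)–(2.000,0.675)
cell (1,1): code 1100 → (1.389,2.000)–(1.617,1.000)
cell (1,2): code 1000 → (2.000,2.561)–(1.389,2.000)
cell (2,0): code 0010 → (2.000,0.675)–(2.616,1.000)
cell (2,1): code 0011 → (2.616,1.000)–(2.984,2.000)
cell (2,2): code 0001 → (2.984,2.000)–(2.000,2.561)
total: 6 segments, chained into 1 closed loop(s), length Σ = 5.250953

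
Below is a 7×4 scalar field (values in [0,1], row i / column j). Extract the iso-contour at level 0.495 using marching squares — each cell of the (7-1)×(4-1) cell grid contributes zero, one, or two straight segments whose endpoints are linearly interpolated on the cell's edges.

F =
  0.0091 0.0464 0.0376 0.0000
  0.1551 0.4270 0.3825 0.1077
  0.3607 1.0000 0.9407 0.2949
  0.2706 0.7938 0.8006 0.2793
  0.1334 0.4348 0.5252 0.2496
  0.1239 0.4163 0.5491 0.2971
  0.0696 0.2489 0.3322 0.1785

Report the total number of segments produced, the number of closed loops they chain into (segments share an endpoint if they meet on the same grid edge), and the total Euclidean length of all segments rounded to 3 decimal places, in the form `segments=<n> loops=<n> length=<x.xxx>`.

segments=12 loops=1 length=10.890

cell (1,0): code 0100 → (1.119,1.000)–(2.000,0.210)
cell (1,1): code 1100 → (1.202,2.000)–(1.119,1.000)
cell (1,2): code 1000 → (2.000,2.690)–(1.202,2.000)
cell (2,0): code 0110 → (2.000,0.210)–(3.000,0.429)
cell (2,2): code 1001 → (3.000,2.586)–(2.000,2.690)
cell (3,0): code 0010 → (3.000,0.429)–(3.832,1.000)
cell (3,1): code 0111 → (3.832,1.000)–(4.000,1.666)
cell (3,2): code 1001 → (4.000,2.110)–(3.000,2.586)
cell (4,1): code 0110 → (4.000,1.666)–(5.000,1.593)
cell (4,2): code 1001 → (5.000,2.215)–(4.000,2.110)
cell (5,1): code 0010 → (5.000,1.593)–(5.249,2.000)
cell (5,2): code 0001 → (5.249,2.000)–(5.000,2.215)
total: 12 segments, chained into 1 closed loop(s), length Σ = 10.890250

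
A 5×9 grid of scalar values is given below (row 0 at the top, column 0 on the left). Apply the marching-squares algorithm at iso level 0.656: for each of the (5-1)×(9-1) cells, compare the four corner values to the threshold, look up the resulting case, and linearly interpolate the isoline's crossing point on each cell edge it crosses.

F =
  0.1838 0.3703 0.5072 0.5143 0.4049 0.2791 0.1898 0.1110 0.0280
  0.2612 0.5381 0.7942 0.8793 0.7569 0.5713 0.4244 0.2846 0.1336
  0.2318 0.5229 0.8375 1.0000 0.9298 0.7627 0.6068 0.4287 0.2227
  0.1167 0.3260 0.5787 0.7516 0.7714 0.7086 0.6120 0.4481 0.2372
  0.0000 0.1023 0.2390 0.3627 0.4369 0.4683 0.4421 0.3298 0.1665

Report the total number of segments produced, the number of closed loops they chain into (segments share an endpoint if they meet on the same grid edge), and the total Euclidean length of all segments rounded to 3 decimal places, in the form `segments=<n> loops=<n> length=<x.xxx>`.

segments=14 loops=1 length=11.577

cell (0,1): code 0100 → (0.518,2.000)–(1.000,1.460)
cell (0,2): code 1100 → (0.388,3.000)–(0.518,2.000)
cell (0,3): code 1100 → (0.713,4.000)–(0.388,3.000)
cell (0,4): code 1000 → (1.000,4.544)–(0.713,4.000)
cell (1,1): code 0110 → (1.000,1.460)–(2.000,1.423)
cell (1,4): code 1101 → (1.443,5.000)–(1.000,4.544)
cell (1,5): code 1000 → (2.000,5.684)–(1.443,5.000)
cell (2,1): code 0010 → (2.000,1.423)–(2.701,2.000)
cell (2,2): code 0111 → (2.701,2.000)–(3.000,2.447)
cell (2,5): code 1001 → (3.000,5.545)–(2.000,5.684)
cell (3,2): code 0010 → (3.000,2.447)–(3.246,3.000)
cell (3,3): code 0011 → (3.246,3.000)–(3.345,4.000)
cell (3,4): code 0011 → (3.345,4.000)–(3.219,5.000)
cell (3,5): code 0001 → (3.219,5.000)–(3.000,5.545)
total: 14 segments, chained into 1 closed loop(s), length Σ = 11.577223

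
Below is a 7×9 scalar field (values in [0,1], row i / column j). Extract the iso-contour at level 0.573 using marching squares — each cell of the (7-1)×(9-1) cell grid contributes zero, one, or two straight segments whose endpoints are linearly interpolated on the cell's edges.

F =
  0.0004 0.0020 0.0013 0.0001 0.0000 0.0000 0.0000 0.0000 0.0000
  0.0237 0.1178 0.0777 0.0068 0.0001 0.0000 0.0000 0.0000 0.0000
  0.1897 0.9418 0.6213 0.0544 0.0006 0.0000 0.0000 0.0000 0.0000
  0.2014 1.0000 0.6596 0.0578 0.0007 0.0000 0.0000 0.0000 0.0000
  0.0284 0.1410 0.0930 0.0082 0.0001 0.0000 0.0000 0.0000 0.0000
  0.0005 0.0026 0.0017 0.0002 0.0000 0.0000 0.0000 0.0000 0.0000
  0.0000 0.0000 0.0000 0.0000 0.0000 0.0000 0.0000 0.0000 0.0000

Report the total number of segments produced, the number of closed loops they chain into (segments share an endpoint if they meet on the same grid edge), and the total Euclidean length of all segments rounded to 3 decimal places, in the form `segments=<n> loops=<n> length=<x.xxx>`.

segments=8 loops=1 length=5.850

cell (1,0): code 0100 → (1.552,1.000)–(2.000,0.510)
cell (1,1): code 1100 → (1.911,2.000)–(1.552,1.000)
cell (1,2): code 1000 → (2.000,2.085)–(1.911,2.000)
cell (2,0): code 0110 → (2.000,0.510)–(3.000,0.465)
cell (2,2): code 1001 → (3.000,2.144)–(2.000,2.085)
cell (3,0): code 0010 → (3.000,0.465)–(3.497,1.000)
cell (3,1): code 0011 → (3.497,1.000)–(3.153,2.000)
cell (3,2): code 0001 → (3.153,2.000)–(3.000,2.144)
total: 8 segments, chained into 1 closed loop(s), length Σ = 5.849685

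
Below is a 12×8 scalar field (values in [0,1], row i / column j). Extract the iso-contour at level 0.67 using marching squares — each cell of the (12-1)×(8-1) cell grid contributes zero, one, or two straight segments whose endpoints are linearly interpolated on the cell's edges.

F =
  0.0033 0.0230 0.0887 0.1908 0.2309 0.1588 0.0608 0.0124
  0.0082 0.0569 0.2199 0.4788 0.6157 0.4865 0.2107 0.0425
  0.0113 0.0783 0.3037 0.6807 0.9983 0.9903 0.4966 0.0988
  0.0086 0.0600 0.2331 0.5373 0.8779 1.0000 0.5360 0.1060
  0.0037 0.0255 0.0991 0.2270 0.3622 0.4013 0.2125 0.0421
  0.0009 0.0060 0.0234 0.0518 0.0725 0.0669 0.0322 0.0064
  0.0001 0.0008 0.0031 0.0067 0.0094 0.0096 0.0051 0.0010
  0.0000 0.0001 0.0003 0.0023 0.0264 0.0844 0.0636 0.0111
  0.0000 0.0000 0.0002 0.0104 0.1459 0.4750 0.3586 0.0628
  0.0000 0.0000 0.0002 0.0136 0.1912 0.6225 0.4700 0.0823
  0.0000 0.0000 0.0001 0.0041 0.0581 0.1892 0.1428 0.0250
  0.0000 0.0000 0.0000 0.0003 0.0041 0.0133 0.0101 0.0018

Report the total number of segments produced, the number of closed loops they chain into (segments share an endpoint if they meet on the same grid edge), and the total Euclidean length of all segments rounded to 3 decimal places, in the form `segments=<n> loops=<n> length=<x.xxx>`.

segments=10 loops=1 length=8.005

cell (1,2): code 0100 → (1.947,3.000)–(2.000,2.972)
cell (1,3): code 1100 → (1.142,4.000)–(1.947,3.000)
cell (1,4): code 1100 → (1.364,5.000)–(1.142,4.000)
cell (1,5): code 1000 → (2.000,5.649)–(1.364,5.000)
cell (2,2): code 0010 → (2.000,2.972)–(2.075,3.000)
cell (2,3): code 0111 → (2.075,3.000)–(3.000,3.390)
cell (2,5): code 1001 → (3.000,5.711)–(2.000,5.649)
cell (3,3): code 0010 → (3.000,3.390)–(3.403,4.000)
cell (3,4): code 0011 → (3.403,4.000)–(3.551,5.000)
cell (3,5): code 0001 → (3.551,5.000)–(3.000,5.711)
total: 10 segments, chained into 1 closed loop(s), length Σ = 8.004727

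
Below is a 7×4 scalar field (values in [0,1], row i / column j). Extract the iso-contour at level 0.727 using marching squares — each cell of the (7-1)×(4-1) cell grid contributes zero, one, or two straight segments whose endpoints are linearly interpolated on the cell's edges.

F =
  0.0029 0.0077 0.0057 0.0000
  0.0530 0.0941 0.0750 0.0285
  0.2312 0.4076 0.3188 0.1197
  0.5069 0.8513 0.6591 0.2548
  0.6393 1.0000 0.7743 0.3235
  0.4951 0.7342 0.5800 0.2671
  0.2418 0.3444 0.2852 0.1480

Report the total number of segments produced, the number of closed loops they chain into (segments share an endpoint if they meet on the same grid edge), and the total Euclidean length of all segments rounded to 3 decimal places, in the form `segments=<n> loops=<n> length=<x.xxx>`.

segments=10 loops=1 length=6.152

cell (2,0): code 0100 → (2.720,1.000)–(3.000,0.639)
cell (2,1): code 1000 → (3.000,1.647)–(2.720,1.000)
cell (3,0): code 0110 → (3.000,0.639)–(4.000,0.243)
cell (3,1): code 1101 → (3.589,2.000)–(3.000,1.647)
cell (3,2): code 1000 → (4.000,2.105)–(3.589,2.000)
cell (4,0): code 0110 → (4.000,0.243)–(5.000,0.970)
cell (4,1): code 1011 → (5.000,1.047)–(4.243,2.000)
cell (4,2): code 0001 → (4.243,2.000)–(4.000,2.105)
cell (5,0): code 0010 → (5.000,0.970)–(5.018,1.000)
cell (5,1): code 0001 → (5.018,1.000)–(5.000,1.047)
total: 10 segments, chained into 1 closed loop(s), length Σ = 6.152021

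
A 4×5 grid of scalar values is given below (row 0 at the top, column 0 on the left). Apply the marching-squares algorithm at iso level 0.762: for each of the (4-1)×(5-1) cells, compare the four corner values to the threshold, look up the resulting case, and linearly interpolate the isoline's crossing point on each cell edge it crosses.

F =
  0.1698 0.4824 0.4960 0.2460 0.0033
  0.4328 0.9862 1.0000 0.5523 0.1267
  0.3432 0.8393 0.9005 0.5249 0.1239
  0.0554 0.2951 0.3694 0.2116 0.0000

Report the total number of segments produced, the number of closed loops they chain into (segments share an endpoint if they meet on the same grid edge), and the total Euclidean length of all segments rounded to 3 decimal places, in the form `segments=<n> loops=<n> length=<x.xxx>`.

segments=8 loops=1 length=6.027

cell (0,0): code 0100 → (0.555,1.000)–(1.000,0.595)
cell (0,1): code 1100 → (0.528,2.000)–(0.555,1.000)
cell (0,2): code 1000 → (1.000,2.532)–(0.528,2.000)
cell (1,0): code 0110 → (1.000,0.595)–(2.000,0.844)
cell (1,2): code 1001 → (2.000,2.369)–(1.000,2.532)
cell (2,0): code 0010 → (2.000,0.844)–(2.142,1.000)
cell (2,1): code 0011 → (2.142,1.000)–(2.261,2.000)
cell (2,2): code 0001 → (2.261,2.000)–(2.000,2.369)
total: 8 segments, chained into 1 closed loop(s), length Σ = 6.026525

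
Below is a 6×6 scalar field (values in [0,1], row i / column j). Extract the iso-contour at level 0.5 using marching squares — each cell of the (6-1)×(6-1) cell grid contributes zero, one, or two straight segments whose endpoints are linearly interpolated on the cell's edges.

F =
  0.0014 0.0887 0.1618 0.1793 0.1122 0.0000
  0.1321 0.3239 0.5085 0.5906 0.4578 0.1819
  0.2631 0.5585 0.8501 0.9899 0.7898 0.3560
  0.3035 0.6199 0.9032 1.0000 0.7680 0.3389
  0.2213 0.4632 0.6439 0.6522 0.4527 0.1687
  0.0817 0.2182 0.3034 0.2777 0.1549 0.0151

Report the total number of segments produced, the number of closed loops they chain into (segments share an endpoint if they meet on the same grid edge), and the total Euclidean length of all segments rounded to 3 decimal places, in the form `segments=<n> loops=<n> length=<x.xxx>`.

cell (0,1): code 0100 → (0.975,2.000)–(1.000,1.954)
cell (0,2): code 1100 → (0.780,3.000)–(0.975,2.000)
cell (0,3): code 1000 → (1.000,3.682)–(0.780,3.000)
cell (1,0): code 0100 → (1.751,1.000)–(2.000,0.802)
cell (1,1): code 1110 → (1.000,1.954)–(1.751,1.000)
cell (1,3): code 1101 → (1.127,4.000)–(1.000,3.682)
cell (1,4): code 1000 → (2.000,4.668)–(1.127,4.000)
cell (2,0): code 0110 → (2.000,0.802)–(3.000,0.621)
cell (2,4): code 1001 → (3.000,4.625)–(2.000,4.668)
cell (3,0): code 0010 → (3.000,0.621)–(3.765,1.000)
cell (3,1): code 0111 → (3.765,1.000)–(4.000,1.204)
cell (3,3): code 1011 → (4.000,3.763)–(3.850,4.000)
cell (3,4): code 0001 → (3.850,4.000)–(3.000,4.625)
cell (4,1): code 0010 → (4.000,1.204)–(4.423,2.000)
cell (4,2): code 0011 → (4.423,2.000)–(4.406,3.000)
cell (4,3): code 0001 → (4.406,3.000)–(4.000,3.763)
total: 16 segments, chained into 1 closed loop(s), length Σ = 12.045104

segments=16 loops=1 length=12.045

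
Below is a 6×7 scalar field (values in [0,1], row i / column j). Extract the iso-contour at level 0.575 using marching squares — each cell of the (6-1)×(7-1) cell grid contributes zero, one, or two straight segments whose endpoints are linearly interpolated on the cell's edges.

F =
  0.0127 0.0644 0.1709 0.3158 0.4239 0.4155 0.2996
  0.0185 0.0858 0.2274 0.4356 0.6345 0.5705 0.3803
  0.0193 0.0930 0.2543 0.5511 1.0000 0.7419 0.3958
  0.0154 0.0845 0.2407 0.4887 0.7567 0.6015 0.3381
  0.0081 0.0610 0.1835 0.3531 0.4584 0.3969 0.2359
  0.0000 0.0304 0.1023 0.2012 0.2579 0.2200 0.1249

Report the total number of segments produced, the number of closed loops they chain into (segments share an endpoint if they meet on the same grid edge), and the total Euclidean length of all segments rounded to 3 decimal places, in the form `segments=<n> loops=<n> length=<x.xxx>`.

segments=10 loops=1 length=8.027

cell (0,3): code 0100 → (0.717,4.000)–(1.000,3.701)
cell (0,4): code 1000 → (1.000,4.930)–(0.717,4.000)
cell (1,3): code 0110 → (1.000,3.701)–(2.000,3.053)
cell (1,4): code 1101 → (1.026,5.000)–(1.000,4.930)
cell (1,5): code 1000 → (2.000,5.482)–(1.026,5.000)
cell (2,3): code 0110 → (2.000,3.053)–(3.000,3.322)
cell (2,5): code 1001 → (3.000,5.101)–(2.000,5.482)
cell (3,3): code 0010 → (3.000,3.322)–(3.609,4.000)
cell (3,4): code 0011 → (3.609,4.000)–(3.130,5.000)
cell (3,5): code 0001 → (3.130,5.000)–(3.000,5.101)
total: 10 segments, chained into 1 closed loop(s), length Σ = 8.026514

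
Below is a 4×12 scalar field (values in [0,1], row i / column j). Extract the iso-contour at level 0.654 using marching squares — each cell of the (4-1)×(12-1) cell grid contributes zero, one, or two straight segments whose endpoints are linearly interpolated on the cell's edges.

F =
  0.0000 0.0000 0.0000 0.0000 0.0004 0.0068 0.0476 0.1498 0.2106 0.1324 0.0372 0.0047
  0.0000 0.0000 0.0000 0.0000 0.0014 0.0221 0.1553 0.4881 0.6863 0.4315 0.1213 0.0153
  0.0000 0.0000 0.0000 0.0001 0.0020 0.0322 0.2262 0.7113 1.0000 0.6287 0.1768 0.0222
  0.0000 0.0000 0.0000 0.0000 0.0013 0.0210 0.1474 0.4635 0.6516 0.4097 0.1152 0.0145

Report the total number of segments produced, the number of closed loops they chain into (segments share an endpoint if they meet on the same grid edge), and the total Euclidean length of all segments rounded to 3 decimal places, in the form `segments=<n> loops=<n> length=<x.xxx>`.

segments=8 loops=1 length=5.885

cell (0,7): code 0100 → (0.932,8.000)–(1.000,7.837)
cell (0,8): code 1000 → (1.000,8.127)–(0.932,8.000)
cell (1,6): code 0100 → (1.743,7.000)–(2.000,6.882)
cell (1,7): code 1110 → (1.000,7.837)–(1.743,7.000)
cell (1,8): code 1001 → (2.000,8.932)–(1.000,8.127)
cell (2,6): code 0010 → (2.000,6.882)–(2.231,7.000)
cell (2,7): code 0011 → (2.231,7.000)–(2.993,8.000)
cell (2,8): code 0001 → (2.993,8.000)–(2.000,8.932)
total: 8 segments, chained into 1 closed loop(s), length Σ = 5.884840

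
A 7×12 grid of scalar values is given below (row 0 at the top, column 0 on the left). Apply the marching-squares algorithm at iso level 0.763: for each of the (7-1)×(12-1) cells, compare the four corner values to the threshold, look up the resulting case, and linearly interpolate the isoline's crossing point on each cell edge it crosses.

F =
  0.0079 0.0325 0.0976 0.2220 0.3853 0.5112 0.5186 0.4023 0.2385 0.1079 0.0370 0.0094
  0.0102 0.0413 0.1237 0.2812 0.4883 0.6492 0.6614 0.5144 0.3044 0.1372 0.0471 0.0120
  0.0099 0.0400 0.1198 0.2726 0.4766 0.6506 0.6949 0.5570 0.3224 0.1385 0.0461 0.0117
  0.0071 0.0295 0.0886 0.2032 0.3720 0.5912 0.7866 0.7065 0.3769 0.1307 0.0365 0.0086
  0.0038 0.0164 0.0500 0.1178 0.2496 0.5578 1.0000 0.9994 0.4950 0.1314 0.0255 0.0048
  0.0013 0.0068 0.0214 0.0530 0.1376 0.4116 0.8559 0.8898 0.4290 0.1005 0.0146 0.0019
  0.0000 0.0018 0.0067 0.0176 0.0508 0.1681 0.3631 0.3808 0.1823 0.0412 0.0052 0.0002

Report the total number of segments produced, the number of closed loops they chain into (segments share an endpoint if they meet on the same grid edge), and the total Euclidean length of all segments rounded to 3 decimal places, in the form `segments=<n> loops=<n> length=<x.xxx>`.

segments=10 loops=1 length=7.148

cell (2,5): code 0100 → (2.743,6.000)–(3.000,5.879)
cell (2,6): code 1000 → (3.000,6.295)–(2.743,6.000)
cell (3,5): code 0110 → (3.000,5.879)–(4.000,5.464)
cell (3,6): code 1101 → (3.193,7.000)–(3.000,6.295)
cell (3,7): code 1000 → (4.000,7.469)–(3.193,7.000)
cell (4,5): code 0110 → (4.000,5.464)–(5.000,5.791)
cell (4,7): code 1001 → (5.000,7.275)–(4.000,7.469)
cell (5,5): code 0010 → (5.000,5.791)–(5.189,6.000)
cell (5,6): code 0011 → (5.189,6.000)–(5.249,7.000)
cell (5,7): code 0001 → (5.249,7.000)–(5.000,7.275)
total: 10 segments, chained into 1 closed loop(s), length Σ = 7.148003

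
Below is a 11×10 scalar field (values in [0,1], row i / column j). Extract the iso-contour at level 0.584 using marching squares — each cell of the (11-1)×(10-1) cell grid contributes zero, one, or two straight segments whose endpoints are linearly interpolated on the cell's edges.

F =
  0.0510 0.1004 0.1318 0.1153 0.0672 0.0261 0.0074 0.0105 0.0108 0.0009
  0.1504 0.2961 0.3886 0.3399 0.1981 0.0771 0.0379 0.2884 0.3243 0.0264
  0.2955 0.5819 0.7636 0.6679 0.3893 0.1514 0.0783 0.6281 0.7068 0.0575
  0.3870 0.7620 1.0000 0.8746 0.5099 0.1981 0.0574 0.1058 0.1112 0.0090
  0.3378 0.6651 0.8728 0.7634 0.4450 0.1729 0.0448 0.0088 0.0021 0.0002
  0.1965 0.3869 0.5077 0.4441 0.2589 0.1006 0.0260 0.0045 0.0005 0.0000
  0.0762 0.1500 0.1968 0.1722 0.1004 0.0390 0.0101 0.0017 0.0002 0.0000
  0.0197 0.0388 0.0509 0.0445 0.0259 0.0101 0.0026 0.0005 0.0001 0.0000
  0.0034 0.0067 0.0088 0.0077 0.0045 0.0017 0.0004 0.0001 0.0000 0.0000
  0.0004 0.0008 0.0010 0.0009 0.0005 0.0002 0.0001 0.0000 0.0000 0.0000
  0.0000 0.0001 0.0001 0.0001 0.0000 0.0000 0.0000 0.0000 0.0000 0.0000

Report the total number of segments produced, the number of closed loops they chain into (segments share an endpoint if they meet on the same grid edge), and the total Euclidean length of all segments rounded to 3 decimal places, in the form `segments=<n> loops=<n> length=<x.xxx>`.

segments=18 loops=2 length=13.068

cell (1,1): code 0100 → (1.521,2.000)–(2.000,1.012)
cell (1,2): code 1100 → (1.744,3.000)–(1.521,2.000)
cell (1,3): code 1000 → (2.000,3.301)–(1.744,3.000)
cell (1,6): code 0100 → (1.870,7.000)–(2.000,6.920)
cell (1,7): code 1100 → (1.679,8.000)–(1.870,7.000)
cell (1,8): code 1000 → (2.000,8.189)–(1.679,8.000)
cell (2,0): code 0100 → (2.012,1.000)–(3.000,0.525)
cell (2,1): code 1110 → (2.000,1.012)–(2.012,1.000)
cell (2,3): code 1001 → (3.000,3.797)–(2.000,3.301)
cell (2,6): code 0010 → (2.000,6.920)–(2.084,7.000)
cell (2,7): code 0011 → (2.084,7.000)–(2.206,8.000)
cell (2,8): code 0001 → (2.206,8.000)–(2.000,8.189)
cell (3,0): code 0110 → (3.000,0.525)–(4.000,0.752)
cell (3,3): code 1001 → (4.000,3.563)–(3.000,3.797)
cell (4,0): code 0010 → (4.000,0.752)–(4.292,1.000)
cell (4,1): code 0011 → (4.292,1.000)–(4.791,2.000)
cell (4,2): code 0011 → (4.791,2.000)–(4.562,3.000)
cell (4,3): code 0001 → (4.562,3.000)–(4.000,3.563)
total: 18 segments, chained into 2 closed loop(s), length Σ = 13.068289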